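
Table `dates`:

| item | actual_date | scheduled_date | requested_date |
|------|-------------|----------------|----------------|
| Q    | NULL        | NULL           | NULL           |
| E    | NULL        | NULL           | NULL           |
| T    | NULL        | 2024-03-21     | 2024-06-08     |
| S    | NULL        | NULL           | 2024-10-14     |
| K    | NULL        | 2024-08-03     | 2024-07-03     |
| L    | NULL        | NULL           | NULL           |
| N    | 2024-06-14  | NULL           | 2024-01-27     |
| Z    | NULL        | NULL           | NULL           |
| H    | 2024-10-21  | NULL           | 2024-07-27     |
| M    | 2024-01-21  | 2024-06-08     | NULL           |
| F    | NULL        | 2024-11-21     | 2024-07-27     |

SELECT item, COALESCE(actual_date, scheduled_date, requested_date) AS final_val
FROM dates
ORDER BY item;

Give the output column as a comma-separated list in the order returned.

NULL, 2024-11-21, 2024-10-21, 2024-08-03, NULL, 2024-01-21, 2024-06-14, NULL, 2024-10-14, 2024-03-21, NULL

item=E: actual_date=NULL, scheduled_date=NULL, requested_date=NULL (all NULL) → NULL
item=F: actual_date=NULL, scheduled_date=2024-11-21 → 2024-11-21
item=H: actual_date=2024-10-21 → 2024-10-21
item=K: actual_date=NULL, scheduled_date=2024-08-03 → 2024-08-03
item=L: actual_date=NULL, scheduled_date=NULL, requested_date=NULL (all NULL) → NULL
item=M: actual_date=2024-01-21 → 2024-01-21
item=N: actual_date=2024-06-14 → 2024-06-14
item=Q: actual_date=NULL, scheduled_date=NULL, requested_date=NULL (all NULL) → NULL
item=S: actual_date=NULL, scheduled_date=NULL, requested_date=2024-10-14 → 2024-10-14
item=T: actual_date=NULL, scheduled_date=2024-03-21 → 2024-03-21
item=Z: actual_date=NULL, scheduled_date=NULL, requested_date=NULL (all NULL) → NULL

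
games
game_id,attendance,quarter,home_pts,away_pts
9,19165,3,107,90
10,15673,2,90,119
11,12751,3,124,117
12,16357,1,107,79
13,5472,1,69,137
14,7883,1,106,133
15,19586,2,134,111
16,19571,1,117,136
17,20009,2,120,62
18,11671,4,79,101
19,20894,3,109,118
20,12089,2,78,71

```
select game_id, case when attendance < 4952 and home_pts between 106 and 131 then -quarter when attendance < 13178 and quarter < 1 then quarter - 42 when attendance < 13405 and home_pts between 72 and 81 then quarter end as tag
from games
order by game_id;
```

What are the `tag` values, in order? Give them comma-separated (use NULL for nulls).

game_id=9: (no match → NULL) → NULL
game_id=10: (no match → NULL) → NULL
game_id=11: (no match → NULL) → NULL
game_id=12: (no match → NULL) → NULL
game_id=13: (no match → NULL) → NULL
game_id=14: (no match → NULL) → NULL
game_id=15: (no match → NULL) → NULL
game_id=16: (no match → NULL) → NULL
game_id=17: (no match → NULL) → NULL
game_id=18: attendance < 13405 and home_pts between 72 and 81 → 4
game_id=19: (no match → NULL) → NULL
game_id=20: attendance < 13405 and home_pts between 72 and 81 → 2

NULL, NULL, NULL, NULL, NULL, NULL, NULL, NULL, NULL, 4, NULL, 2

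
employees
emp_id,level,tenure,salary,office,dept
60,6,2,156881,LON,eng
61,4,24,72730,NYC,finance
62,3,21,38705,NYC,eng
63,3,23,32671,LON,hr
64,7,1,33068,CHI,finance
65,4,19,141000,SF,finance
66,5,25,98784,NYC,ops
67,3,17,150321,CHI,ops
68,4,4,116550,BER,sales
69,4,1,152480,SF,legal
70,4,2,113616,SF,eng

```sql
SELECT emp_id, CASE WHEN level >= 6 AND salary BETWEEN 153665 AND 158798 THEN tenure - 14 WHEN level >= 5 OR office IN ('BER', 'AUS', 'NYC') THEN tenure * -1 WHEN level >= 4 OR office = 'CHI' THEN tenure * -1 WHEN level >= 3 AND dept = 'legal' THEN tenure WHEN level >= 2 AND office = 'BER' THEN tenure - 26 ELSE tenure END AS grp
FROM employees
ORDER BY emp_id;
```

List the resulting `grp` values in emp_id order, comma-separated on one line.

-12, -24, -21, 23, -1, -19, -25, -17, -4, -1, -2

emp_id=60: level >= 6 AND salary BETWEEN 153665 AND 158798 → -12
emp_id=61: level >= 5 OR office IN ('BER', 'AUS', 'NYC') → -24
emp_id=62: level >= 5 OR office IN ('BER', 'AUS', 'NYC') → -21
emp_id=63: ELSE → 23
emp_id=64: level >= 5 OR office IN ('BER', 'AUS', 'NYC') → -1
emp_id=65: level >= 4 OR office = 'CHI' → -19
emp_id=66: level >= 5 OR office IN ('BER', 'AUS', 'NYC') → -25
emp_id=67: level >= 4 OR office = 'CHI' → -17
emp_id=68: level >= 5 OR office IN ('BER', 'AUS', 'NYC') → -4
emp_id=69: level >= 4 OR office = 'CHI' → -1
emp_id=70: level >= 4 OR office = 'CHI' → -2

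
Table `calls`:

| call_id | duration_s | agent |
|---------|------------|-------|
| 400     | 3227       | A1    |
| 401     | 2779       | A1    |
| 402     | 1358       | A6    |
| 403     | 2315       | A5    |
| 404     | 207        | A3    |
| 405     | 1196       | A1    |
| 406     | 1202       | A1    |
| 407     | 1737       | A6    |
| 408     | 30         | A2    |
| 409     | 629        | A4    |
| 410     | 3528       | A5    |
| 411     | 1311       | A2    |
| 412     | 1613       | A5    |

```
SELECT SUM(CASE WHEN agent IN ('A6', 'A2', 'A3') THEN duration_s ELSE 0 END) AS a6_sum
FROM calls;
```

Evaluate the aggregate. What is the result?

call_id=400: ✗
call_id=401: ✗
call_id=402: ✓ → 1358
call_id=403: ✗
call_id=404: ✓ → 207
call_id=405: ✗
call_id=406: ✗
call_id=407: ✓ → 1737
call_id=408: ✓ → 30
call_id=409: ✗
call_id=410: ✗
call_id=411: ✓ → 1311
call_id=412: ✗
a6_sum = 1358 + 207 + 1737 + 30 + 1311 = 4643

4643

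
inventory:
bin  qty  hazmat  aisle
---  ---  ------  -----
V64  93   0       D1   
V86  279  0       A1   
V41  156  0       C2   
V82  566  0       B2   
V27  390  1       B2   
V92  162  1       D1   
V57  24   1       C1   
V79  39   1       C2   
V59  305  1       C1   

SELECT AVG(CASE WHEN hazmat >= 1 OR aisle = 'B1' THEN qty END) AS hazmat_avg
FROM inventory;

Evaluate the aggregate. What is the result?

bin=V64: ✗
bin=V86: ✗
bin=V41: ✗
bin=V82: ✗
bin=V27: ✓ → 390
bin=V92: ✓ → 162
bin=V57: ✓ → 24
bin=V79: ✓ → 39
bin=V59: ✓ → 305
hazmat_avg = (390 + 162 + 24 + 39 + 305) / 5 = 184

184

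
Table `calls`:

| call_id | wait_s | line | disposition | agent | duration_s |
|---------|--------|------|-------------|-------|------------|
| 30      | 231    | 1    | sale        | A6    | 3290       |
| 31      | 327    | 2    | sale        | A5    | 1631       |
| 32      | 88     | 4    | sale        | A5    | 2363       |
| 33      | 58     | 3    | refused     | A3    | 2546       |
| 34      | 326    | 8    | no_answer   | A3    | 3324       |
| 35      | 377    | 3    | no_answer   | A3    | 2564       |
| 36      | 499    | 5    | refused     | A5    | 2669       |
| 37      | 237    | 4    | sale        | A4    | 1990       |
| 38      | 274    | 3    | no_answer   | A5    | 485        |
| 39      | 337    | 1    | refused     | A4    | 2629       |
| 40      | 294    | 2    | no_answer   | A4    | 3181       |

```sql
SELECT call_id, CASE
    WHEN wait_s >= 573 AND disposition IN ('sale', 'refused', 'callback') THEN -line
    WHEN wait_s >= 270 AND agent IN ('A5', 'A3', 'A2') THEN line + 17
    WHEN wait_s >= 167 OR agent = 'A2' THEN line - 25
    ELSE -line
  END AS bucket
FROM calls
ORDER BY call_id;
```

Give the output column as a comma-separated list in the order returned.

call_id=30: wait_s >= 167 OR agent = 'A2' → -24
call_id=31: wait_s >= 270 AND agent IN ('A5', 'A3', 'A2') → 19
call_id=32: ELSE → -4
call_id=33: ELSE → -3
call_id=34: wait_s >= 270 AND agent IN ('A5', 'A3', 'A2') → 25
call_id=35: wait_s >= 270 AND agent IN ('A5', 'A3', 'A2') → 20
call_id=36: wait_s >= 270 AND agent IN ('A5', 'A3', 'A2') → 22
call_id=37: wait_s >= 167 OR agent = 'A2' → -21
call_id=38: wait_s >= 270 AND agent IN ('A5', 'A3', 'A2') → 20
call_id=39: wait_s >= 167 OR agent = 'A2' → -24
call_id=40: wait_s >= 167 OR agent = 'A2' → -23

-24, 19, -4, -3, 25, 20, 22, -21, 20, -24, -23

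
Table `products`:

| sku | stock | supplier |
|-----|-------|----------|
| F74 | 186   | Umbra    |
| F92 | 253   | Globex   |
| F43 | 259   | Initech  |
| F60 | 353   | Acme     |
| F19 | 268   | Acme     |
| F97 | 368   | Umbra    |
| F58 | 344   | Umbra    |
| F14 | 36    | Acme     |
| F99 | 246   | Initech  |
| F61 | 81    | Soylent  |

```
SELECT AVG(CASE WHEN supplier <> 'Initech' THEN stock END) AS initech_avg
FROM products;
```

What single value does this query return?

236.125

sku=F74: ✓ → 186
sku=F92: ✓ → 253
sku=F43: ✗
sku=F60: ✓ → 353
sku=F19: ✓ → 268
sku=F97: ✓ → 368
sku=F58: ✓ → 344
sku=F14: ✓ → 36
sku=F99: ✗
sku=F61: ✓ → 81
initech_avg = (186 + 253 + 353 + 268 + 368 + 344 + 36 + 81) / 8 = 236.125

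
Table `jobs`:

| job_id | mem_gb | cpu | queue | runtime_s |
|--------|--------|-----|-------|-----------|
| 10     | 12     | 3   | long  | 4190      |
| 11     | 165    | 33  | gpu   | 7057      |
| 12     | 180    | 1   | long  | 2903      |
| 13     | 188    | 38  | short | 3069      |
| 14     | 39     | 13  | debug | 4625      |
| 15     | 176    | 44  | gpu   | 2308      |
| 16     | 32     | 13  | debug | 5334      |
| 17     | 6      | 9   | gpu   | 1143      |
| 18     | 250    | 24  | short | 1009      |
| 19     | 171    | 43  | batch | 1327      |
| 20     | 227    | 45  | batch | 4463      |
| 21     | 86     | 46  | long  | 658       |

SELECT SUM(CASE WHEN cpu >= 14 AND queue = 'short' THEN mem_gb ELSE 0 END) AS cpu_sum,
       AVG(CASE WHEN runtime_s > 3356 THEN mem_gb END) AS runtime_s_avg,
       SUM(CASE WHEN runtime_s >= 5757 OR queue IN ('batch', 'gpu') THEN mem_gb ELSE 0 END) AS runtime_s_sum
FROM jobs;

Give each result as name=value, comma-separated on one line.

[cpu_sum: cpu >= 14 AND queue = 'short']
job_id=10: ✗
job_id=11: ✗
job_id=12: ✗
job_id=13: ✓ → 188
job_id=14: ✗
job_id=15: ✗
job_id=16: ✗
job_id=17: ✗
job_id=18: ✓ → 250
job_id=19: ✗
job_id=20: ✗
job_id=21: ✗
cpu_sum = 188 + 250 = 438
—
[runtime_s_avg: runtime_s > 3356]
job_id=10: ✓ → 12
job_id=11: ✓ → 165
job_id=12: ✗
job_id=13: ✗
job_id=14: ✓ → 39
job_id=15: ✗
job_id=16: ✓ → 32
job_id=17: ✗
job_id=18: ✗
job_id=19: ✗
job_id=20: ✓ → 227
job_id=21: ✗
runtime_s_avg = (12 + 165 + 39 + 32 + 227) / 5 = 95
—
[runtime_s_sum: runtime_s >= 5757 OR queue IN ('batch', 'gpu')]
job_id=10: ✗
job_id=11: ✓ → 165
job_id=12: ✗
job_id=13: ✗
job_id=14: ✗
job_id=15: ✓ → 176
job_id=16: ✗
job_id=17: ✓ → 6
job_id=18: ✗
job_id=19: ✓ → 171
job_id=20: ✓ → 227
job_id=21: ✗
runtime_s_sum = 165 + 176 + 6 + 171 + 227 = 745

cpu_sum=438, runtime_s_avg=95, runtime_s_sum=745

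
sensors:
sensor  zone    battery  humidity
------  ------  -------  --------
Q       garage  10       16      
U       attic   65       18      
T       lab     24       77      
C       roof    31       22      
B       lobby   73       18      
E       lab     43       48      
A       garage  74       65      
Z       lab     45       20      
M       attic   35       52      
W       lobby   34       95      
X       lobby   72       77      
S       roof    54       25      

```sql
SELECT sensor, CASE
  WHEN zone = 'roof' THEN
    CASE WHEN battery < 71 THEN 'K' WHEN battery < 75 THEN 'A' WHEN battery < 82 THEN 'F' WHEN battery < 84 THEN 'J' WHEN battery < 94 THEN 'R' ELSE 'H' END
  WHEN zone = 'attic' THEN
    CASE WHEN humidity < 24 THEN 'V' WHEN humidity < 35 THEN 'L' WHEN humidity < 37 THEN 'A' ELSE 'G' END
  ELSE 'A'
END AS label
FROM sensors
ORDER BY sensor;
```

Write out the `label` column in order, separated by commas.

sensor=A: zone='garage' → outer ELSE → A
sensor=B: zone='lobby' → outer ELSE → A
sensor=C: zone='roof' → inner[battery < 71] → K
sensor=E: zone='lab' → outer ELSE → A
sensor=M: zone='attic' → inner[ELSE] → G
sensor=Q: zone='garage' → outer ELSE → A
sensor=S: zone='roof' → inner[battery < 71] → K
sensor=T: zone='lab' → outer ELSE → A
sensor=U: zone='attic' → inner[humidity < 24] → V
sensor=W: zone='lobby' → outer ELSE → A
sensor=X: zone='lobby' → outer ELSE → A
sensor=Z: zone='lab' → outer ELSE → A

A, A, K, A, G, A, K, A, V, A, A, A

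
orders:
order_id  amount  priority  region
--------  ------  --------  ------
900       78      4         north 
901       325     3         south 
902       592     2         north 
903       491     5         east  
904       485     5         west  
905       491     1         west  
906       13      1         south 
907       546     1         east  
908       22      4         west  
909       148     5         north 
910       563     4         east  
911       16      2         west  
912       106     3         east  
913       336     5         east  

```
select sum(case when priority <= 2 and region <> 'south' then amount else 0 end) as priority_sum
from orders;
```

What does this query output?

1645

order_id=900: ✗
order_id=901: ✗
order_id=902: ✓ → 592
order_id=903: ✗
order_id=904: ✗
order_id=905: ✓ → 491
order_id=906: ✗
order_id=907: ✓ → 546
order_id=908: ✗
order_id=909: ✗
order_id=910: ✗
order_id=911: ✓ → 16
order_id=912: ✗
order_id=913: ✗
priority_sum = 592 + 491 + 546 + 16 = 1645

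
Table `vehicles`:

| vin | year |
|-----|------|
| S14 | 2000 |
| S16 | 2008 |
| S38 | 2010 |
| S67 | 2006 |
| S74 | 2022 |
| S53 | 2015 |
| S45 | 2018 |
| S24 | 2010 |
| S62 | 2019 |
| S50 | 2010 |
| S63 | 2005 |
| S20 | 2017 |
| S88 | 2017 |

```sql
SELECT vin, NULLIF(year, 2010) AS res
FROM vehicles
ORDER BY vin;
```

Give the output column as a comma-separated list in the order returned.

vin=S14: year=2000 vs 2010: differ → 2000
vin=S16: year=2008 vs 2010: differ → 2008
vin=S20: year=2017 vs 2010: differ → 2017
vin=S24: year=2010 vs 2010: equal → NULL
vin=S38: year=2010 vs 2010: equal → NULL
vin=S45: year=2018 vs 2010: differ → 2018
vin=S50: year=2010 vs 2010: equal → NULL
vin=S53: year=2015 vs 2010: differ → 2015
vin=S62: year=2019 vs 2010: differ → 2019
vin=S63: year=2005 vs 2010: differ → 2005
vin=S67: year=2006 vs 2010: differ → 2006
vin=S74: year=2022 vs 2010: differ → 2022
vin=S88: year=2017 vs 2010: differ → 2017

2000, 2008, 2017, NULL, NULL, 2018, NULL, 2015, 2019, 2005, 2006, 2022, 2017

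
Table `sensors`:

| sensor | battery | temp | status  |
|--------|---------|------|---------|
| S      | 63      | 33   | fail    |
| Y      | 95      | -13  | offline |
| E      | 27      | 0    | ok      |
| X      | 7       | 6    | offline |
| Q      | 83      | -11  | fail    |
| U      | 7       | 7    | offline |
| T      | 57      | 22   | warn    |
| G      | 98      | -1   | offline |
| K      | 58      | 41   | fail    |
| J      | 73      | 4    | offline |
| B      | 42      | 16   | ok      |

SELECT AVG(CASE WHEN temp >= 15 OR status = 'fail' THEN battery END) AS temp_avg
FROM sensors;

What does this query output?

60.6

sensor=S: ✓ → 63
sensor=Y: ✗
sensor=E: ✗
sensor=X: ✗
sensor=Q: ✓ → 83
sensor=U: ✗
sensor=T: ✓ → 57
sensor=G: ✗
sensor=K: ✓ → 58
sensor=J: ✗
sensor=B: ✓ → 42
temp_avg = (63 + 83 + 57 + 58 + 42) / 5 = 60.6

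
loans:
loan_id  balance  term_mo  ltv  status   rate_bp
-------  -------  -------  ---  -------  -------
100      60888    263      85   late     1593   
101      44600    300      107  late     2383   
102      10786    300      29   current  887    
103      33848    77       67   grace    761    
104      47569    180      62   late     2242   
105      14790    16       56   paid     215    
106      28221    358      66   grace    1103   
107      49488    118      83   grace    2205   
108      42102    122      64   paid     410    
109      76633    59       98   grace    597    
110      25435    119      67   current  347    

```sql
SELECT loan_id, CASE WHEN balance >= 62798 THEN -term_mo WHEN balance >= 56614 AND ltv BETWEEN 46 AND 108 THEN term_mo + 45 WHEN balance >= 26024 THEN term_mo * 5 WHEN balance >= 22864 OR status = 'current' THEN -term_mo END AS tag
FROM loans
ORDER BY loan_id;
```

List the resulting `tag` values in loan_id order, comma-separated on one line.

loan_id=100: balance >= 56614 AND ltv BETWEEN 46 AND 108 → 308
loan_id=101: balance >= 26024 → 1500
loan_id=102: balance >= 22864 OR status = 'current' → -300
loan_id=103: balance >= 26024 → 385
loan_id=104: balance >= 26024 → 900
loan_id=105: (no match → NULL) → NULL
loan_id=106: balance >= 26024 → 1790
loan_id=107: balance >= 26024 → 590
loan_id=108: balance >= 26024 → 610
loan_id=109: balance >= 62798 → -59
loan_id=110: balance >= 22864 OR status = 'current' → -119

308, 1500, -300, 385, 900, NULL, 1790, 590, 610, -59, -119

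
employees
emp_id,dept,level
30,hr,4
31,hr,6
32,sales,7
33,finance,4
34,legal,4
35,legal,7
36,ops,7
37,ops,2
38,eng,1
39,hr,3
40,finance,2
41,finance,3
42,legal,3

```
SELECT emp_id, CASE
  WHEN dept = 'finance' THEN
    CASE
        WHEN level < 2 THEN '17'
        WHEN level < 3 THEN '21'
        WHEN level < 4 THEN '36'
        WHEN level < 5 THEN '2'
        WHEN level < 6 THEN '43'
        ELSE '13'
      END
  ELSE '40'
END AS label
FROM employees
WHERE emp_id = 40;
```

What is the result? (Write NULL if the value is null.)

emp_id = 40: dept=finance, level=2.
dept='finance' → inner[level < 3] → 21

21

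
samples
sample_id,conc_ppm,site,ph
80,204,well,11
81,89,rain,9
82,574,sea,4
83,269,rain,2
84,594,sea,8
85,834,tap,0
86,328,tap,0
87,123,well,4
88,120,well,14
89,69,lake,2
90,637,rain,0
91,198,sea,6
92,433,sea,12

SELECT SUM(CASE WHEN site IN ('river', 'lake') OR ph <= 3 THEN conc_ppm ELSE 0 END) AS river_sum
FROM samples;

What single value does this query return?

2137

sample_id=80: ✗
sample_id=81: ✗
sample_id=82: ✗
sample_id=83: ✓ → 269
sample_id=84: ✗
sample_id=85: ✓ → 834
sample_id=86: ✓ → 328
sample_id=87: ✗
sample_id=88: ✗
sample_id=89: ✓ → 69
sample_id=90: ✓ → 637
sample_id=91: ✗
sample_id=92: ✗
river_sum = 269 + 834 + 328 + 69 + 637 = 2137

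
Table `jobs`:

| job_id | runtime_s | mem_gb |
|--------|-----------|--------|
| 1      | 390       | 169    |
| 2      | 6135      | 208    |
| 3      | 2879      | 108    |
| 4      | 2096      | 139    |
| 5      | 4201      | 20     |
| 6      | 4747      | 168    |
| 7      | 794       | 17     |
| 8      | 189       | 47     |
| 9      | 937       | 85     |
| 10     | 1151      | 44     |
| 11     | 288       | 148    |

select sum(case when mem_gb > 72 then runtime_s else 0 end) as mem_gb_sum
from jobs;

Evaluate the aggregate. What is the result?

17472

job_id=1: ✓ → 390
job_id=2: ✓ → 6135
job_id=3: ✓ → 2879
job_id=4: ✓ → 2096
job_id=5: ✗
job_id=6: ✓ → 4747
job_id=7: ✗
job_id=8: ✗
job_id=9: ✓ → 937
job_id=10: ✗
job_id=11: ✓ → 288
mem_gb_sum = 390 + 6135 + 2879 + 2096 + 4747 + 937 + 288 = 17472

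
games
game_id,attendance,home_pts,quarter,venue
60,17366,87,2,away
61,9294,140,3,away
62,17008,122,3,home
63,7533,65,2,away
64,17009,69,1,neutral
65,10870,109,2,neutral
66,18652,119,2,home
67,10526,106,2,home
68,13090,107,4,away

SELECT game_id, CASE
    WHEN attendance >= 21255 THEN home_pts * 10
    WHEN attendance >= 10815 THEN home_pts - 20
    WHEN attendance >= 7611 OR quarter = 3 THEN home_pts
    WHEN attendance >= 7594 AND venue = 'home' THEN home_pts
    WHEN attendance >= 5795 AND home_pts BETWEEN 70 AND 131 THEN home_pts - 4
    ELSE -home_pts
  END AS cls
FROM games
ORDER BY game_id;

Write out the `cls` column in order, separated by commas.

game_id=60: attendance >= 10815 → 67
game_id=61: attendance >= 7611 OR quarter = 3 → 140
game_id=62: attendance >= 10815 → 102
game_id=63: ELSE → -65
game_id=64: attendance >= 10815 → 49
game_id=65: attendance >= 10815 → 89
game_id=66: attendance >= 10815 → 99
game_id=67: attendance >= 7611 OR quarter = 3 → 106
game_id=68: attendance >= 10815 → 87

67, 140, 102, -65, 49, 89, 99, 106, 87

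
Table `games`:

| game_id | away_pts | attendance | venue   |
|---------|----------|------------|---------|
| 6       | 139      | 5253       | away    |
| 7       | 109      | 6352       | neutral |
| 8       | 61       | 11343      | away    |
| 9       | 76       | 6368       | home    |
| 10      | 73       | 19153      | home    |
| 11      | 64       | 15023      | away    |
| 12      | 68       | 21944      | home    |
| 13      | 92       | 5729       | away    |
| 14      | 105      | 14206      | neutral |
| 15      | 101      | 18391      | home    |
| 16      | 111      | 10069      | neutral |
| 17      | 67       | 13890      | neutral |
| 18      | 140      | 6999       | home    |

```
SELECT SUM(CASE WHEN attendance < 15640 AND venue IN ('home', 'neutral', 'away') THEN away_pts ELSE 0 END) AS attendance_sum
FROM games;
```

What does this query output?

964

game_id=6: ✓ → 139
game_id=7: ✓ → 109
game_id=8: ✓ → 61
game_id=9: ✓ → 76
game_id=10: ✗
game_id=11: ✓ → 64
game_id=12: ✗
game_id=13: ✓ → 92
game_id=14: ✓ → 105
game_id=15: ✗
game_id=16: ✓ → 111
game_id=17: ✓ → 67
game_id=18: ✓ → 140
attendance_sum = 139 + 109 + 61 + 76 + 64 + 92 + 105 + 111 + 67 + 140 = 964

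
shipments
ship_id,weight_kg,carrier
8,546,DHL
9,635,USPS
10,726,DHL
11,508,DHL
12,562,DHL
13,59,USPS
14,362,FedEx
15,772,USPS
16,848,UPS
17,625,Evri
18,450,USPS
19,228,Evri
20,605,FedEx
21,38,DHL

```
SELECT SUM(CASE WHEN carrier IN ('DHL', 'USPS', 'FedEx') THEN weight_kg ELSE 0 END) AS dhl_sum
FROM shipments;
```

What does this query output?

5263

ship_id=8: ✓ → 546
ship_id=9: ✓ → 635
ship_id=10: ✓ → 726
ship_id=11: ✓ → 508
ship_id=12: ✓ → 562
ship_id=13: ✓ → 59
ship_id=14: ✓ → 362
ship_id=15: ✓ → 772
ship_id=16: ✗
ship_id=17: ✗
ship_id=18: ✓ → 450
ship_id=19: ✗
ship_id=20: ✓ → 605
ship_id=21: ✓ → 38
dhl_sum = 546 + 635 + 726 + 508 + 562 + 59 + 362 + 772 + 450 + 605 + 38 = 5263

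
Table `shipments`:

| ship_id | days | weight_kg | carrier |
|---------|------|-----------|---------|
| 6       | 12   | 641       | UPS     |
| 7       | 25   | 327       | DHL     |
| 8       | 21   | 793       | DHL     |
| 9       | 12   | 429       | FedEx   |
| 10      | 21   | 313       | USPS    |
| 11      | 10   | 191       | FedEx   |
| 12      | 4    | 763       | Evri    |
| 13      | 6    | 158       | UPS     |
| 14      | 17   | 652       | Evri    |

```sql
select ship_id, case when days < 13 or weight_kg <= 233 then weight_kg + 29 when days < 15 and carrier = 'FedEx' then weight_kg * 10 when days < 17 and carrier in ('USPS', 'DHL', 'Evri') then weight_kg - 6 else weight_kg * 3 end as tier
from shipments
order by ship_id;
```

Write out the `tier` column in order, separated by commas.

670, 981, 2379, 458, 939, 220, 792, 187, 1956

ship_id=6: days < 13 or weight_kg <= 233 → 670
ship_id=7: ELSE → 981
ship_id=8: ELSE → 2379
ship_id=9: days < 13 or weight_kg <= 233 → 458
ship_id=10: ELSE → 939
ship_id=11: days < 13 or weight_kg <= 233 → 220
ship_id=12: days < 13 or weight_kg <= 233 → 792
ship_id=13: days < 13 or weight_kg <= 233 → 187
ship_id=14: ELSE → 1956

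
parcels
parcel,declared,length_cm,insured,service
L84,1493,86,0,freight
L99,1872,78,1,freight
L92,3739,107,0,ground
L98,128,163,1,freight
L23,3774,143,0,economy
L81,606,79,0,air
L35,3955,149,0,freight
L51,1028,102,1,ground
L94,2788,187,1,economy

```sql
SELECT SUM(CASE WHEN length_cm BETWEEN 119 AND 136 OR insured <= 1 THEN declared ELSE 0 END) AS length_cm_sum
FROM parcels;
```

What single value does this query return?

19383

parcel=L84: ✓ → 1493
parcel=L99: ✓ → 1872
parcel=L92: ✓ → 3739
parcel=L98: ✓ → 128
parcel=L23: ✓ → 3774
parcel=L81: ✓ → 606
parcel=L35: ✓ → 3955
parcel=L51: ✓ → 1028
parcel=L94: ✓ → 2788
length_cm_sum = 1493 + 1872 + 3739 + 128 + 3774 + 606 + 3955 + 1028 + 2788 = 19383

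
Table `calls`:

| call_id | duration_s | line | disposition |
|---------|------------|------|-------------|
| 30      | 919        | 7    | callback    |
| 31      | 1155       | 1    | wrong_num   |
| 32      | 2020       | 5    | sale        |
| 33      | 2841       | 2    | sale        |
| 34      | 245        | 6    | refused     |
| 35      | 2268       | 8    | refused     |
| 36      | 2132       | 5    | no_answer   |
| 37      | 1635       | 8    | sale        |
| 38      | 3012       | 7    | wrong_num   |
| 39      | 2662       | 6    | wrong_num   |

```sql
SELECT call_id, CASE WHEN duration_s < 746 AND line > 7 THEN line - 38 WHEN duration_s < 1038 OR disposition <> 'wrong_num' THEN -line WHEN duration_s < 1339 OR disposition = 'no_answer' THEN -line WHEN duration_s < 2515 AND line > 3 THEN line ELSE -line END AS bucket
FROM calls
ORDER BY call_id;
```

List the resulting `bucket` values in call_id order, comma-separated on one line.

-7, -1, -5, -2, -6, -8, -5, -8, -7, -6

call_id=30: duration_s < 1038 OR disposition <> 'wrong_num' → -7
call_id=31: duration_s < 1339 OR disposition = 'no_answer' → -1
call_id=32: duration_s < 1038 OR disposition <> 'wrong_num' → -5
call_id=33: duration_s < 1038 OR disposition <> 'wrong_num' → -2
call_id=34: duration_s < 1038 OR disposition <> 'wrong_num' → -6
call_id=35: duration_s < 1038 OR disposition <> 'wrong_num' → -8
call_id=36: duration_s < 1038 OR disposition <> 'wrong_num' → -5
call_id=37: duration_s < 1038 OR disposition <> 'wrong_num' → -8
call_id=38: ELSE → -7
call_id=39: ELSE → -6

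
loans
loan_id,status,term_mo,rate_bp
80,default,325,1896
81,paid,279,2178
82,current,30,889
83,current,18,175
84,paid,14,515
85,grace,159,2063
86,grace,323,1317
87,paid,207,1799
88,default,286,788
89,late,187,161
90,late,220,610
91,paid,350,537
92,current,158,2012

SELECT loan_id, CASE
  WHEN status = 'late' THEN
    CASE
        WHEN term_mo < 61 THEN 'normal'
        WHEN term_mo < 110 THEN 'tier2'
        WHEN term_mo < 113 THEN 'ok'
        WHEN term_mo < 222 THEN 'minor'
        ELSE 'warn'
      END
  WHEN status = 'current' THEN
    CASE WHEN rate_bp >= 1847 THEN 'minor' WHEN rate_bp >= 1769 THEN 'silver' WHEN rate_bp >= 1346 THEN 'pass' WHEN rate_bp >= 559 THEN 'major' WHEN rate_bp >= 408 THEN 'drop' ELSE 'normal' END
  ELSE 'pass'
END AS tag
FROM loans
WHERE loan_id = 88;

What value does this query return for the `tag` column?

loan_id = 88: status=default, term_mo=286, rate_bp=788.
status='default' → outer ELSE → pass

pass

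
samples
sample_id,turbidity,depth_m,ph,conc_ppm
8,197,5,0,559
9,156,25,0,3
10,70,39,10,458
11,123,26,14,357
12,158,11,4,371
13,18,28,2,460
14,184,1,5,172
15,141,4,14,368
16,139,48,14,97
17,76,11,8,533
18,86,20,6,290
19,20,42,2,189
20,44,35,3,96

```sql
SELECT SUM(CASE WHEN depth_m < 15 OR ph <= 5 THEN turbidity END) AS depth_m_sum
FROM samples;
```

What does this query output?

994

sample_id=8: ✓ → 197
sample_id=9: ✓ → 156
sample_id=10: ✗
sample_id=11: ✗
sample_id=12: ✓ → 158
sample_id=13: ✓ → 18
sample_id=14: ✓ → 184
sample_id=15: ✓ → 141
sample_id=16: ✗
sample_id=17: ✓ → 76
sample_id=18: ✗
sample_id=19: ✓ → 20
sample_id=20: ✓ → 44
depth_m_sum = 197 + 156 + 158 + 18 + 184 + 141 + 76 + 20 + 44 = 994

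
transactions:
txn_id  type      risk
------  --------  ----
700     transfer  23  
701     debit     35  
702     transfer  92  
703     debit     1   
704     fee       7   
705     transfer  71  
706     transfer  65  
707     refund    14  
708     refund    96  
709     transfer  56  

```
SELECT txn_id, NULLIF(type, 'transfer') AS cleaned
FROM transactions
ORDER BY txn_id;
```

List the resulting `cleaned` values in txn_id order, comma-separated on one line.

txn_id=700: type=transfer vs transfer: equal → NULL
txn_id=701: type=debit vs transfer: differ → debit
txn_id=702: type=transfer vs transfer: equal → NULL
txn_id=703: type=debit vs transfer: differ → debit
txn_id=704: type=fee vs transfer: differ → fee
txn_id=705: type=transfer vs transfer: equal → NULL
txn_id=706: type=transfer vs transfer: equal → NULL
txn_id=707: type=refund vs transfer: differ → refund
txn_id=708: type=refund vs transfer: differ → refund
txn_id=709: type=transfer vs transfer: equal → NULL

NULL, debit, NULL, debit, fee, NULL, NULL, refund, refund, NULL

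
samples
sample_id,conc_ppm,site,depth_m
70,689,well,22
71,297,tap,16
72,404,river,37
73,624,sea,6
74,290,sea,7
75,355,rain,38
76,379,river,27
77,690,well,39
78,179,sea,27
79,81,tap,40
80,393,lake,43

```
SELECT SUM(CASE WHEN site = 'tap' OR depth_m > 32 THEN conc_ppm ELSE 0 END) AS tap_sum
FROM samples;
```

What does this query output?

sample_id=70: ✗
sample_id=71: ✓ → 297
sample_id=72: ✓ → 404
sample_id=73: ✗
sample_id=74: ✗
sample_id=75: ✓ → 355
sample_id=76: ✗
sample_id=77: ✓ → 690
sample_id=78: ✗
sample_id=79: ✓ → 81
sample_id=80: ✓ → 393
tap_sum = 297 + 404 + 355 + 690 + 81 + 393 = 2220

2220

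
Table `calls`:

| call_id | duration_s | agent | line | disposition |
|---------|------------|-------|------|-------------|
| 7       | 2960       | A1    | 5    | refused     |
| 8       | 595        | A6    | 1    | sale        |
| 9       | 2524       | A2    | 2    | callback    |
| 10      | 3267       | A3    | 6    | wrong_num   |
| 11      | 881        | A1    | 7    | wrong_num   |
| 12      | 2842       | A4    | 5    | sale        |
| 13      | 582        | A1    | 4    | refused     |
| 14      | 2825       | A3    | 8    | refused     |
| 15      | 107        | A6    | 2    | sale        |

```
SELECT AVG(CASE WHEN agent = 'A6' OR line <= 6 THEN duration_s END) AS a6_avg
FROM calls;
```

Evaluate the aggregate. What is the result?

call_id=7: ✓ → 2960
call_id=8: ✓ → 595
call_id=9: ✓ → 2524
call_id=10: ✓ → 3267
call_id=11: ✗
call_id=12: ✓ → 2842
call_id=13: ✓ → 582
call_id=14: ✗
call_id=15: ✓ → 107
a6_avg = (2960 + 595 + 2524 + 3267 + 2842 + 582 + 107) / 7 = 1839.5714285714

1839.5714285714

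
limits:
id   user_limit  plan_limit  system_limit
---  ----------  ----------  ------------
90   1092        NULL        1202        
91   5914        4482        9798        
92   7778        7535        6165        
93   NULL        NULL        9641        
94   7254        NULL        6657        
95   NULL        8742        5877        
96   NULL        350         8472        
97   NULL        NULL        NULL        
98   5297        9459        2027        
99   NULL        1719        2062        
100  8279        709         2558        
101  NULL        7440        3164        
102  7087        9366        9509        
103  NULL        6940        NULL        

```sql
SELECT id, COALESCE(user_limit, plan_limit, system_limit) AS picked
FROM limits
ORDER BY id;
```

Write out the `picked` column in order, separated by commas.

1092, 5914, 7778, 9641, 7254, 8742, 350, NULL, 5297, 1719, 8279, 7440, 7087, 6940

id=90: user_limit=1092 → 1092
id=91: user_limit=5914 → 5914
id=92: user_limit=7778 → 7778
id=93: user_limit=NULL, plan_limit=NULL, system_limit=9641 → 9641
id=94: user_limit=7254 → 7254
id=95: user_limit=NULL, plan_limit=8742 → 8742
id=96: user_limit=NULL, plan_limit=350 → 350
id=97: user_limit=NULL, plan_limit=NULL, system_limit=NULL (all NULL) → NULL
id=98: user_limit=5297 → 5297
id=99: user_limit=NULL, plan_limit=1719 → 1719
id=100: user_limit=8279 → 8279
id=101: user_limit=NULL, plan_limit=7440 → 7440
id=102: user_limit=7087 → 7087
id=103: user_limit=NULL, plan_limit=6940 → 6940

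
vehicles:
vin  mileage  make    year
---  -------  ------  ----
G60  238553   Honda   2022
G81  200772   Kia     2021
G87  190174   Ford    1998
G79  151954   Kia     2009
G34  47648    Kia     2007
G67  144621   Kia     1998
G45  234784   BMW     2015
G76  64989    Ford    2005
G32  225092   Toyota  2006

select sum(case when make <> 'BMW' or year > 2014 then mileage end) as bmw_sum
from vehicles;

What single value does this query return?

vin=G60: ✓ → 238553
vin=G81: ✓ → 200772
vin=G87: ✓ → 190174
vin=G79: ✓ → 151954
vin=G34: ✓ → 47648
vin=G67: ✓ → 144621
vin=G45: ✓ → 234784
vin=G76: ✓ → 64989
vin=G32: ✓ → 225092
bmw_sum = 238553 + 200772 + 190174 + 151954 + 47648 + 144621 + 234784 + 64989 + 225092 = 1498587

1498587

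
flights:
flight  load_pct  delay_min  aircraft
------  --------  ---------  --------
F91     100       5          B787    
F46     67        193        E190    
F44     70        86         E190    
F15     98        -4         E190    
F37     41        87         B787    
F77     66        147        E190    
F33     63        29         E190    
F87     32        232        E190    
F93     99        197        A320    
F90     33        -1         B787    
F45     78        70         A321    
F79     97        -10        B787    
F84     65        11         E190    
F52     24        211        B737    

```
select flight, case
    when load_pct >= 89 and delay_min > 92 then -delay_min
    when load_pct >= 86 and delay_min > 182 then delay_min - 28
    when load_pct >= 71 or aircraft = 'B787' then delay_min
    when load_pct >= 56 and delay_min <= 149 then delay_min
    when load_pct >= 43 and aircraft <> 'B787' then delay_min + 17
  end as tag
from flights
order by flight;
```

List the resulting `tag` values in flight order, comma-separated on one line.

-4, 29, 87, 86, 70, 210, NULL, 147, -10, 11, NULL, -1, 5, -197

flight=F15: load_pct >= 71 or aircraft = 'B787' → -4
flight=F33: load_pct >= 56 and delay_min <= 149 → 29
flight=F37: load_pct >= 71 or aircraft = 'B787' → 87
flight=F44: load_pct >= 56 and delay_min <= 149 → 86
flight=F45: load_pct >= 71 or aircraft = 'B787' → 70
flight=F46: load_pct >= 43 and aircraft <> 'B787' → 210
flight=F52: (no match → NULL) → NULL
flight=F77: load_pct >= 56 and delay_min <= 149 → 147
flight=F79: load_pct >= 71 or aircraft = 'B787' → -10
flight=F84: load_pct >= 56 and delay_min <= 149 → 11
flight=F87: (no match → NULL) → NULL
flight=F90: load_pct >= 71 or aircraft = 'B787' → -1
flight=F91: load_pct >= 71 or aircraft = 'B787' → 5
flight=F93: load_pct >= 89 and delay_min > 92 → -197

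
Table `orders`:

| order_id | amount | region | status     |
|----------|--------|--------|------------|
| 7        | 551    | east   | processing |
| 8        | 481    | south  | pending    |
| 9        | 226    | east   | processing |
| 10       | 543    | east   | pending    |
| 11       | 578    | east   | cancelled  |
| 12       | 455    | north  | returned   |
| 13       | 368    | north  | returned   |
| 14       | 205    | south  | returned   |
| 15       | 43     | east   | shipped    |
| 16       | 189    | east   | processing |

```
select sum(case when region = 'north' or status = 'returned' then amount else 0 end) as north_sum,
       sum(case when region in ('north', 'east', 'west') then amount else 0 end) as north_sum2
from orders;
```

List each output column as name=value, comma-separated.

north_sum=1028, north_sum2=2953

[north_sum: region = 'north' or status = 'returned']
order_id=7: ✗
order_id=8: ✗
order_id=9: ✗
order_id=10: ✗
order_id=11: ✗
order_id=12: ✓ → 455
order_id=13: ✓ → 368
order_id=14: ✓ → 205
order_id=15: ✗
order_id=16: ✗
north_sum = 455 + 368 + 205 = 1028
—
[north_sum2: region in ('north', 'east', 'west')]
order_id=7: ✓ → 551
order_id=8: ✗
order_id=9: ✓ → 226
order_id=10: ✓ → 543
order_id=11: ✓ → 578
order_id=12: ✓ → 455
order_id=13: ✓ → 368
order_id=14: ✗
order_id=15: ✓ → 43
order_id=16: ✓ → 189
north_sum2 = 551 + 226 + 543 + 578 + 455 + 368 + 43 + 189 = 2953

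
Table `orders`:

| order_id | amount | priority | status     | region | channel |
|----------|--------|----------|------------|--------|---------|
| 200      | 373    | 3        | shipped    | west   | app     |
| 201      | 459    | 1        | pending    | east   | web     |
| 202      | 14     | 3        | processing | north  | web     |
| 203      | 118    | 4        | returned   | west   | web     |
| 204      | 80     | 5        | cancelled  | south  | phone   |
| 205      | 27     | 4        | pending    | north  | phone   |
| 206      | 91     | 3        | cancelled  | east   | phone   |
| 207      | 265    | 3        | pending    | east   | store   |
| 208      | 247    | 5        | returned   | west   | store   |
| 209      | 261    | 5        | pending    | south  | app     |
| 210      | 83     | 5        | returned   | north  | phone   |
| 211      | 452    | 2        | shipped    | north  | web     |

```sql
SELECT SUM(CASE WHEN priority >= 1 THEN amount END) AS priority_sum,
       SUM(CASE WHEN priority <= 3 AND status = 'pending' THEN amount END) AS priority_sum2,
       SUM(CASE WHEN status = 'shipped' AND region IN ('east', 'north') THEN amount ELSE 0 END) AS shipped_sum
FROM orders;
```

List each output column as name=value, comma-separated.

[priority_sum: priority >= 1]
order_id=200: ✓ → 373
order_id=201: ✓ → 459
order_id=202: ✓ → 14
order_id=203: ✓ → 118
order_id=204: ✓ → 80
order_id=205: ✓ → 27
order_id=206: ✓ → 91
order_id=207: ✓ → 265
order_id=208: ✓ → 247
order_id=209: ✓ → 261
order_id=210: ✓ → 83
order_id=211: ✓ → 452
priority_sum = 373 + 459 + 14 + 118 + 80 + 27 + 91 + 265 + 247 + 261 + 83 + 452 = 2470
—
[priority_sum2: priority <= 3 AND status = 'pending']
order_id=200: ✗
order_id=201: ✓ → 459
order_id=202: ✗
order_id=203: ✗
order_id=204: ✗
order_id=205: ✗
order_id=206: ✗
order_id=207: ✓ → 265
order_id=208: ✗
order_id=209: ✗
order_id=210: ✗
order_id=211: ✗
priority_sum2 = 459 + 265 = 724
—
[shipped_sum: status = 'shipped' AND region IN ('east', 'north')]
order_id=200: ✗
order_id=201: ✗
order_id=202: ✗
order_id=203: ✗
order_id=204: ✗
order_id=205: ✗
order_id=206: ✗
order_id=207: ✗
order_id=208: ✗
order_id=209: ✗
order_id=210: ✗
order_id=211: ✓ → 452
shipped_sum = 452

priority_sum=2470, priority_sum2=724, shipped_sum=452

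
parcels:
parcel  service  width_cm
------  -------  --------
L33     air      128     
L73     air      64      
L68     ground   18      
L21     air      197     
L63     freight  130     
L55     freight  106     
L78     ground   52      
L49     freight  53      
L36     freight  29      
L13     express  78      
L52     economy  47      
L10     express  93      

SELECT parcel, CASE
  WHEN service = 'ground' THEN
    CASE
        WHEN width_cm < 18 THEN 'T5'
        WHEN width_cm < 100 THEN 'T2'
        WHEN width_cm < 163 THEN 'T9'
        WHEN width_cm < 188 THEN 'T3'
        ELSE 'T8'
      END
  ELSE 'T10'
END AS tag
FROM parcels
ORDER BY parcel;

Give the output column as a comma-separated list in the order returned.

parcel=L10: service='express' → outer ELSE → T10
parcel=L13: service='express' → outer ELSE → T10
parcel=L21: service='air' → outer ELSE → T10
parcel=L33: service='air' → outer ELSE → T10
parcel=L36: service='freight' → outer ELSE → T10
parcel=L49: service='freight' → outer ELSE → T10
parcel=L52: service='economy' → outer ELSE → T10
parcel=L55: service='freight' → outer ELSE → T10
parcel=L63: service='freight' → outer ELSE → T10
parcel=L68: service='ground' → inner[width_cm < 100] → T2
parcel=L73: service='air' → outer ELSE → T10
parcel=L78: service='ground' → inner[width_cm < 100] → T2

T10, T10, T10, T10, T10, T10, T10, T10, T10, T2, T10, T2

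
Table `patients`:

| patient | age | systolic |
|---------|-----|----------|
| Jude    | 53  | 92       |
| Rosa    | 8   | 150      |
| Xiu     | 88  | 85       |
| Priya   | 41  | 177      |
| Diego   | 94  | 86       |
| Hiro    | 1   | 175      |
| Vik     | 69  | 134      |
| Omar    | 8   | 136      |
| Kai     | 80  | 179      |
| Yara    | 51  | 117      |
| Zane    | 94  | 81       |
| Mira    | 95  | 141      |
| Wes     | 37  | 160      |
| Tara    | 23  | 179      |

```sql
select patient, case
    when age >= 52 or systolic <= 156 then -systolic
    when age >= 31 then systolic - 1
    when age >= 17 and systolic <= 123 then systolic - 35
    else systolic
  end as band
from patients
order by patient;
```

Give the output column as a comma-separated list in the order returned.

-86, 175, -92, -179, -141, -136, 176, -150, 179, -134, 159, -85, -117, -81

patient=Diego: age >= 52 or systolic <= 156 → -86
patient=Hiro: ELSE → 175
patient=Jude: age >= 52 or systolic <= 156 → -92
patient=Kai: age >= 52 or systolic <= 156 → -179
patient=Mira: age >= 52 or systolic <= 156 → -141
patient=Omar: age >= 52 or systolic <= 156 → -136
patient=Priya: age >= 31 → 176
patient=Rosa: age >= 52 or systolic <= 156 → -150
patient=Tara: ELSE → 179
patient=Vik: age >= 52 or systolic <= 156 → -134
patient=Wes: age >= 31 → 159
patient=Xiu: age >= 52 or systolic <= 156 → -85
patient=Yara: age >= 52 or systolic <= 156 → -117
patient=Zane: age >= 52 or systolic <= 156 → -81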